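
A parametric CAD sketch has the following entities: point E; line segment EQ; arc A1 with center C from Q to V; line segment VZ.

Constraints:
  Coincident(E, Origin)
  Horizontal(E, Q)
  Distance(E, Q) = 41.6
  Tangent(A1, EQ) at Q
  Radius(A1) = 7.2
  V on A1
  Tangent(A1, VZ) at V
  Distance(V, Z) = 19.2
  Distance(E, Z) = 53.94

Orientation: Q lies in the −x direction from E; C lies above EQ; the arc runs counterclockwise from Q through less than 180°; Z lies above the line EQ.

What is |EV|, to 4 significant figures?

37.44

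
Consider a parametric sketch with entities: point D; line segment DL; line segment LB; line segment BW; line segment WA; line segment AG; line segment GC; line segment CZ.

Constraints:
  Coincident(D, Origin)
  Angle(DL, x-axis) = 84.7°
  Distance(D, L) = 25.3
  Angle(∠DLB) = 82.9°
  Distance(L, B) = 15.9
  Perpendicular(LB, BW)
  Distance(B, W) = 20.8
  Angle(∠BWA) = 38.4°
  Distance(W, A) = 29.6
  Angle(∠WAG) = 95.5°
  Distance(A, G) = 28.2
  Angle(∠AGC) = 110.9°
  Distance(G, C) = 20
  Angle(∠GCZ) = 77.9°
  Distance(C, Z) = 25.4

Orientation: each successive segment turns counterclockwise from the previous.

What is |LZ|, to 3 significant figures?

21.6

D is at the origin; DL runs at 84.7° with length 25.3, so L = (2.34, 25.2). ∠DLB = 82.9° gives LB at -178° from the x-axis; with |LB| = 15.9, B = (-13.6, 24.7). LB is perpendicular to BW, so BW runs at -88.2°; with |BW| = 20.8, W = (-12.9, 3.90). ∠BWA = 38.4° gives WA at 53.4° from the x-axis; with |WA| = 29.6, A = (4.75, 27.7). ∠WAG = 95.5° gives AG at 138° from the x-axis; with |AG| = 28.2, G = (-16.2, 46.6). ∠AGC = 110.9° gives GC at -153° from the x-axis; with |GC| = 20.0, C = (-34.0, 37.5). ∠GCZ = 77.9° gives CZ at -50.9° from the x-axis; with |CZ| = 25.4, Z = (-18.0, 17.8). Then |LZ| = |Z − L| = 21.6.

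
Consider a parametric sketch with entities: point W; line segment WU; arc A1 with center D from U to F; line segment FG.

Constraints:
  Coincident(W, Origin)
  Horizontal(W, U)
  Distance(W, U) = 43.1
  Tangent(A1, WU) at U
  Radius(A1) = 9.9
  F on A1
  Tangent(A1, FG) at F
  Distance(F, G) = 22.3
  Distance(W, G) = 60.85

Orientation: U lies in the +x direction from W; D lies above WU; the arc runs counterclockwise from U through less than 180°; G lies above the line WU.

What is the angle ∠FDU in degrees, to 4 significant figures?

94.62°

Checks: |DF| = 9.900 ✓; ∠(DF, FG) = 90.00° ✓; |FG| = 22.30 ✓; |WG| = 60.85 ✓.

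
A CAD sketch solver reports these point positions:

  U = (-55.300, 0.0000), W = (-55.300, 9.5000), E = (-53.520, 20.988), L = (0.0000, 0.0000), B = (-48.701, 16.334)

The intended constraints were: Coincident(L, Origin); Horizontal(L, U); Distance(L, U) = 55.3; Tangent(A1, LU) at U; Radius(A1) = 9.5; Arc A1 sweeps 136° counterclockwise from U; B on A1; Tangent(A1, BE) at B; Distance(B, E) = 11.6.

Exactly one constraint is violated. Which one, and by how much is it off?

Distance(B, E) = 11.6 — off by 4.90.

L = (0.00, 0.00) ✓; L.y = 0.00, U.y = 0.00 ✓; |LU| = 55.30 ✓; ∠(WU, UL) = 90.00° ✓; |WU| = 9.500 ✓; bearing(W→B) − bearing(W→U) = 136.0° ✓; |WB| = 9.500 ✓; ∠(WB, BE) = 90.00° ✓; |BE| = 6.699 ✗.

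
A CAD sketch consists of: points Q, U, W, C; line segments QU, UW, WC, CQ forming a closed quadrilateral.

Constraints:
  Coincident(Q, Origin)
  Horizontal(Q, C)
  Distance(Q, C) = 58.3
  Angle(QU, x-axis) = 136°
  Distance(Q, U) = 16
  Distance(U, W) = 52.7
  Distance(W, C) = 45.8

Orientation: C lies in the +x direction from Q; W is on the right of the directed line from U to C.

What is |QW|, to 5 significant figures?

36.802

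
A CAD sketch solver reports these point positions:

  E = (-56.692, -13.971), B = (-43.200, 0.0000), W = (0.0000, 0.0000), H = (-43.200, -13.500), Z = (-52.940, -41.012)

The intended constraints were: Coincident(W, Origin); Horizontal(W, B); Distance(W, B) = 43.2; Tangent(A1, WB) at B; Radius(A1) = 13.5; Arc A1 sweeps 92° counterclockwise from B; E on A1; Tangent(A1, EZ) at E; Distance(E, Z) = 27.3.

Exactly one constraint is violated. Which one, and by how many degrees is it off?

Tangent(A1, EZ) at E — off by 5.90°.

W = (0.00, 0.00) ✓; W.y = 0.00, B.y = 0.00 ✓; |WB| = 43.20 ✓; ∠(HB, BW) = 90.00° ✓; |HB| = 13.50 ✓; bearing(H→E) − bearing(H→B) = 92.00° ✓; |HE| = 13.50 ✓; ∠(HE, EZ) = 84.10° ✗; |EZ| = 27.30 ✓.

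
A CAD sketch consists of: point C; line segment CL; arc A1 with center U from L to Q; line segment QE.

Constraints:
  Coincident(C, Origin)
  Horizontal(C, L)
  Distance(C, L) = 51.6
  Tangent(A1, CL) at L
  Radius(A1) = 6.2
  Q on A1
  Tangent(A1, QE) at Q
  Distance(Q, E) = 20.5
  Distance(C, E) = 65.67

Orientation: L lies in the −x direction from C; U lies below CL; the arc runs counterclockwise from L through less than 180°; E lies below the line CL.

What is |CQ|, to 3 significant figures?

58.0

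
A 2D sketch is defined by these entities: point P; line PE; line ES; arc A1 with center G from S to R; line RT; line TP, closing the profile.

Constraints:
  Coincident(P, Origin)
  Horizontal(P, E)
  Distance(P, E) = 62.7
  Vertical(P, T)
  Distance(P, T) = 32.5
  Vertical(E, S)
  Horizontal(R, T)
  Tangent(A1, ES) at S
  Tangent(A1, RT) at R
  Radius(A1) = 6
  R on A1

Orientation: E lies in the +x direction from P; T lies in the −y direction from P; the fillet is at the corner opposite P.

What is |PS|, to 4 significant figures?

68.07

The virtual corner opposite P is at (62.70, -32.50). A1 meets ES tangentially, so GS is at right angles to ES and tangency of A1 to RT means the radius GR is perpendicular to RT, with radius 6.0, so the center G sits 6.0 in from both sides at G = (56.70, -26.50). That places the tangent points at S = (62.70, -26.50) on ES and R = (56.70, -32.50) on RT. Then |PS| = |S − P| = 68.07.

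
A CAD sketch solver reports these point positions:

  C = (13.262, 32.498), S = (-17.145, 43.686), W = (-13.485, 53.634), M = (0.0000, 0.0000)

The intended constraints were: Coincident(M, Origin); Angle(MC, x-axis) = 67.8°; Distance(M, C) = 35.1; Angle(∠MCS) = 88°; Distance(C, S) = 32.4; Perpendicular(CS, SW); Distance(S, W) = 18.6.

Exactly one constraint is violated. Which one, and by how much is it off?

Distance(S, W) = 18.6 — off by 8.00.

M = (0.00, 0.00) ✓; MC at 67.80° ✓; |MC| = 35.10 ✓; ∠MCS = 88.00° ✓; |CS| = 32.40 ✓; ∠(CS, SW) = 90.00° ✓; |SW| = 10.60 ✗.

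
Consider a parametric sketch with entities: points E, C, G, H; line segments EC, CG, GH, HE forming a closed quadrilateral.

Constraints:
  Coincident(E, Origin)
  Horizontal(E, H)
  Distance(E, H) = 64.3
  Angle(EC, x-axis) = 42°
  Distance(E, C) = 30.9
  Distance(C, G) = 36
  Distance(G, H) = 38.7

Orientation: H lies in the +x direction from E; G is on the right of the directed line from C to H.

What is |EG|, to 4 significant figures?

32.22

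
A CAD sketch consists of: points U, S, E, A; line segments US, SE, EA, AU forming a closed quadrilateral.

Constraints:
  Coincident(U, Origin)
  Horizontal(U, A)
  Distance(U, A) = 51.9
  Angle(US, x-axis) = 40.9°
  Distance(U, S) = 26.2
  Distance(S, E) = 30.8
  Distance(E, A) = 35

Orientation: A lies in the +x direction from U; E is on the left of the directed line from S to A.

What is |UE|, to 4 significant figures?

56.90

Checks: |SE| = 30.80 ✓; |EA| = 35.00 ✓.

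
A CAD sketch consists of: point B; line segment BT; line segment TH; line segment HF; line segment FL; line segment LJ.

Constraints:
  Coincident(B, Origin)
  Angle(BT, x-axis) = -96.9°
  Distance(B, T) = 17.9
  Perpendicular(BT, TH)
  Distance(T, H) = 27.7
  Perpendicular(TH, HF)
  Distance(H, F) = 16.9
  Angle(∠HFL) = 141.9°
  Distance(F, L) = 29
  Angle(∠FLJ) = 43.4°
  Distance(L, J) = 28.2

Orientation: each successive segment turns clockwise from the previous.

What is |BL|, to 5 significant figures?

23.923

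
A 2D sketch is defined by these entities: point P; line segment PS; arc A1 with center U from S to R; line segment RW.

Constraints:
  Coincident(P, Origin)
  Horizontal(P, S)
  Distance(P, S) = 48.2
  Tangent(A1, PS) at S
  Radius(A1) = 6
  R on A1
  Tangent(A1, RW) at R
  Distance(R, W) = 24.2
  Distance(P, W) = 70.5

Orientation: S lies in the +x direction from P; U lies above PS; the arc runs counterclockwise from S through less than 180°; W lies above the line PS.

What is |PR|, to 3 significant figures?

53.2

Checks: |US| = 6.000 ✓; |UR| = 6.000 ✓; ∠(UR, RW) = 90.00° ✓; |RW| = 24.20 ✓; |PW| = 70.50 ✓.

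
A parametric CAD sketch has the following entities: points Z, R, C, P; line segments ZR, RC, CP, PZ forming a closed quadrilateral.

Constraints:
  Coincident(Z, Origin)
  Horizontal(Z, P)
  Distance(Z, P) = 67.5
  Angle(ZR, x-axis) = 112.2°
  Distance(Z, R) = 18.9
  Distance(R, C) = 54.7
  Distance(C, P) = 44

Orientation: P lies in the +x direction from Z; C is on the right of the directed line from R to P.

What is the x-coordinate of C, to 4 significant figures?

29.86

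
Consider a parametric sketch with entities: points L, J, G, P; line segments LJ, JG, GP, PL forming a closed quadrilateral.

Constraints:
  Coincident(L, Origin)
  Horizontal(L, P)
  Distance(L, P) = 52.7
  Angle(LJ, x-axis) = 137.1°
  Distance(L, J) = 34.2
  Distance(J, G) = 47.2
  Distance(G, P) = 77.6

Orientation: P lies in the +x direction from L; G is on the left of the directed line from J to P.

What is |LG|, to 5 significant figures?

60.583

L is at the origin; LP is horizontal with |LP| = 52.7 and P in +x, so P = (52.7, 0). LJ runs at 137.1° with |LJ| = 34.2, so J = (-25.053, 23.281). G is determined by |JG| = 47.2 and |GP| = 77.6 together: it lies at the intersection of circle(J, 47.2) and circle(P, 77.6). With |JP| = 81.163, the foot of the radical line on JP is 17.210 from J and the perpendicular offset is √(47.2² − 17.210²) = 43.951. Taking the left-of-JP solution: G = (4.0402, 60.448).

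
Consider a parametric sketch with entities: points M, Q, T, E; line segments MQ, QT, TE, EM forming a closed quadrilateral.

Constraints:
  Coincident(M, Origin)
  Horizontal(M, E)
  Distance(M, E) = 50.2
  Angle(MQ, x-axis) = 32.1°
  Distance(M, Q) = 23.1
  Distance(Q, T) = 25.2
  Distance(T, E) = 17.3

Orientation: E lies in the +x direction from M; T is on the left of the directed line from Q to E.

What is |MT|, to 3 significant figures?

47.3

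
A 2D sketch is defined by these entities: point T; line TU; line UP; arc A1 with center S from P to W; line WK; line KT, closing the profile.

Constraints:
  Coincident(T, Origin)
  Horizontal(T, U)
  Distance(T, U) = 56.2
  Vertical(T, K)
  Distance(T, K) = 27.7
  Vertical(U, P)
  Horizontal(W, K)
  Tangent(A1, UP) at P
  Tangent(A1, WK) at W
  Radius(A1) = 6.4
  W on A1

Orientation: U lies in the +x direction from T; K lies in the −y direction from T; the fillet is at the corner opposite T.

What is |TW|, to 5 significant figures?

56.985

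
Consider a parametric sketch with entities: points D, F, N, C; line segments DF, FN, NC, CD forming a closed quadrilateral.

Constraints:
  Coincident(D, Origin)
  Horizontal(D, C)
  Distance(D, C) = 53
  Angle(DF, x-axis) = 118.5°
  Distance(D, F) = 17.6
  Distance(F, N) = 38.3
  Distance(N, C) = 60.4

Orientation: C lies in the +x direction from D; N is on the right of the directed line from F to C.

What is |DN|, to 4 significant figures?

22.67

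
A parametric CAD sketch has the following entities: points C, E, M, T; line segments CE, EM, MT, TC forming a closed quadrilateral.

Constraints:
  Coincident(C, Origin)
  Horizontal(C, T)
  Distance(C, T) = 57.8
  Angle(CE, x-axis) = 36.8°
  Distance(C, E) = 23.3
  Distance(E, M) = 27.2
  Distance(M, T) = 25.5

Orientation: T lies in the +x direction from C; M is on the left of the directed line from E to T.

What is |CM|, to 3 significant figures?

49.7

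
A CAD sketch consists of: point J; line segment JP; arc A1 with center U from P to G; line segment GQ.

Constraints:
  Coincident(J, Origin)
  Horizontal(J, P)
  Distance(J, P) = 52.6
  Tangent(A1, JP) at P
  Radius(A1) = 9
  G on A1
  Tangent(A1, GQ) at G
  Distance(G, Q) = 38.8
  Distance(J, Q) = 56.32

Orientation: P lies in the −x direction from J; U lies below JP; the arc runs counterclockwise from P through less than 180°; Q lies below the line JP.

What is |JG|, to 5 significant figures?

61.301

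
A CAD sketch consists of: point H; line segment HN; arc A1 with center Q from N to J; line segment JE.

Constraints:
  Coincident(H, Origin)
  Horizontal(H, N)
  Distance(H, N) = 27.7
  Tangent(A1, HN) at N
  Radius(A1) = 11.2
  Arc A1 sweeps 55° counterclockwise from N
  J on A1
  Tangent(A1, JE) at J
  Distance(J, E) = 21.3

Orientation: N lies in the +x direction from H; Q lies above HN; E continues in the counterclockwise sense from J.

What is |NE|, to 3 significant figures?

30.8

H is at the origin; H and N share the same y with |HN| = 27.7 and N on the +x side, so N = (27.7, 0.00). Tangency of A1 to HN means the radius QN is perpendicular to HN, so Q = N + (0, 11.2) = (27.7, 11.2). On A1, N sits at bearing -90° from Q; a 55° counterclockwise sweep puts J at bearing -35°, so J = Q + 11.2·(cos -35°, sin -35°) = (36.9, 4.78). A1 meets JE tangentially, so QJ is at right angles to JE, so JE runs along (−sin -35°, cos -35°); with |JE| = 21.3, E = (49.1, 22.2). Then |NE| = |E − N| = 30.8.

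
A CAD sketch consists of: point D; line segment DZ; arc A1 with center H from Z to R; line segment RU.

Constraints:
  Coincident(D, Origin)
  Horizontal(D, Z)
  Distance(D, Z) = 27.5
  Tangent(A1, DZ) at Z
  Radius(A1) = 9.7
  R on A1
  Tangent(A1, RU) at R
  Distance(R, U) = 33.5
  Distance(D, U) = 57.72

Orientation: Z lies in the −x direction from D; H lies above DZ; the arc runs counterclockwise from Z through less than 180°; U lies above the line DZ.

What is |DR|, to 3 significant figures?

24.8

D is at the origin; DZ is horizontal with |DZ| = 27.5 and Z on the −x side, so Z = (-27.5, 0.00). A1 meets DZ tangentially, so HZ is at right angles to DZ, so H = Z + (0, 9.7) = (-27.5, 9.70). Since HR ⟂ RU (tangency), |HU| = √(9.7² + 33.5²) = 34.9 regardless of where R sits on A1. So U lies on both circle(D, 57.72) and circle(H, 34.9); the above-DZ intersection is U = (-38.9, 42.7). R is the foot of the tangent from U: R = (-19.6, 15.3).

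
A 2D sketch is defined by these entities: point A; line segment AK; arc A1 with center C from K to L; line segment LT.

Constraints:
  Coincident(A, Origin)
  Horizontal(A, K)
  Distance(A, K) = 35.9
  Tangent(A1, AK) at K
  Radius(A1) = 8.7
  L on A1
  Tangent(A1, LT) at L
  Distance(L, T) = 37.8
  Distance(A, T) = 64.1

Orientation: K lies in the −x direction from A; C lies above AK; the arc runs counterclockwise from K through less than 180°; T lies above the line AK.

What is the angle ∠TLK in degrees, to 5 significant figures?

122.51°

Checks: ∠(CK, KA) = 90.00° ✓; |CL| = 8.700 ✓; ∠(CL, LT) = 90.00° ✓; |LT| = 37.80 ✓; |AT| = 64.10 ✓.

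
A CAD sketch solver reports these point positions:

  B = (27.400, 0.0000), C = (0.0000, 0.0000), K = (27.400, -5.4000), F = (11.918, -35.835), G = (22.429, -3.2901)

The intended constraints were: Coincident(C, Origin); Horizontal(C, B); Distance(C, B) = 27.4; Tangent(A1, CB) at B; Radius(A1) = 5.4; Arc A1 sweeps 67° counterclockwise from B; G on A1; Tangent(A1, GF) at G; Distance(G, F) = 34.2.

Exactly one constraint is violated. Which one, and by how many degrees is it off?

Tangent(A1, GF) at G — off by 5.10°.

C = (0.00, 0.00) ✓; C.y = 0.00, B.y = 0.00 ✓; |CB| = 27.40 ✓; ∠(KB, BC) = 90.00° ✓; |KB| = 5.400 ✓; bearing(K→G) − bearing(K→B) = 67.00° ✓; |KG| = 5.400 ✓; ∠(KG, GF) = 84.90° ✗; |GF| = 34.20 ✓.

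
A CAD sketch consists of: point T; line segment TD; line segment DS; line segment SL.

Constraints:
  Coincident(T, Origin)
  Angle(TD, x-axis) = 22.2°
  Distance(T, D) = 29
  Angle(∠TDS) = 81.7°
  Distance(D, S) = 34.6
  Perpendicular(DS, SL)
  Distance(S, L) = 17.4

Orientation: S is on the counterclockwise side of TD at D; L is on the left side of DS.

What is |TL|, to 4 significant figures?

32.44

∠TDS = 81.7°, so DS runs at 22.2° + (180° − 81.7°) = 120.5° from the x-axis; with |DS| = 34.6, S = D + 34.6·(cos 120.5°, sin 120.5°) = (9.289, 40.77). DS is perpendicular to SL; with |SL| = 17.4 on the left of DS, L = S + 17.4·(-0.8616, -0.5075) = (-5.703, 31.94). Then |TL| = |L − T| = 32.44.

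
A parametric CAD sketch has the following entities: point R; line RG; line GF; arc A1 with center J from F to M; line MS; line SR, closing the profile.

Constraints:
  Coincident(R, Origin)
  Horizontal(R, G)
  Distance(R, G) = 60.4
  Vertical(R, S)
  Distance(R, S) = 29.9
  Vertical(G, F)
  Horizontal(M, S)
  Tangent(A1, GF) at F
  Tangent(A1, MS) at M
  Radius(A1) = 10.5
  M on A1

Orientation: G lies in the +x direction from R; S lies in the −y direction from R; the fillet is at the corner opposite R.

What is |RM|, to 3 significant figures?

58.2

R is at the origin; RG is horizontal with |RG| = 60.4 and G on the +x side, so G = (60.4, 0.00). RS is vertical with |RS| = 29.9 and S on the −y side, so S = (0.00, -29.9). The virtual corner opposite R is at (60.4, -29.9). The tangent condition forces JF to be normal to GF and since A1 is tangent to MS there, JM ⟂ MS, with radius 10.5, so the center J sits 10.5 in from both sides at J = (49.9, -19.4). That places the tangent points at F = (60.4, -19.4) on GF and M = (49.9, -29.9) on MS. Then |RM| = |M − R| = 58.2.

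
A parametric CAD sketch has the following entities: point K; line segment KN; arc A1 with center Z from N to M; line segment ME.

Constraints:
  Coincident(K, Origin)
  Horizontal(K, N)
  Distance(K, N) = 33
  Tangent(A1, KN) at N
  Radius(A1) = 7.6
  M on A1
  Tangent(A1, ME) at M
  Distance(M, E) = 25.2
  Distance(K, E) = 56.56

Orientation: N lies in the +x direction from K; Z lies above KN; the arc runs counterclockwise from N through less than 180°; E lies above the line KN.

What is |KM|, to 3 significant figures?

40.5

Checks: |ZM| = 7.600 ✓; ∠(ZM, ME) = 90.00° ✓; |ME| = 25.20 ✓; |KE| = 56.56 ✓.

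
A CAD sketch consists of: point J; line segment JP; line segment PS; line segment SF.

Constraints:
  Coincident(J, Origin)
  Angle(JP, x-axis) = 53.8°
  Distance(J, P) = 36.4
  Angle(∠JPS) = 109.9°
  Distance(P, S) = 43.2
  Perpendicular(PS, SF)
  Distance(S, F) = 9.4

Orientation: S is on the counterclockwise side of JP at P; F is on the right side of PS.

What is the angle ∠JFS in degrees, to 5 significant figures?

51.875°

J is at the origin; JP runs at 53.8° with length 36.4, so P = 36.4·(cos 53.8°, sin 53.8°) = (21.498, 29.373). ∠JPS = 109.9°, so PS runs at 53.8° + (180° − 109.9°) = 123.90° from the x-axis; with |PS| = 43.2, S = P + 43.2·(cos 123.90°, sin 123.90°) = (-2.5965, 65.230). PS ⟂ SF; with |SF| = 9.4 on the right of PS, F = S + 9.4·(0.83001, 0.55775) = (5.2056, 70.473). Then cos ∠JFS = FJ·FS / (|FJ||FS|), giving 51.875°.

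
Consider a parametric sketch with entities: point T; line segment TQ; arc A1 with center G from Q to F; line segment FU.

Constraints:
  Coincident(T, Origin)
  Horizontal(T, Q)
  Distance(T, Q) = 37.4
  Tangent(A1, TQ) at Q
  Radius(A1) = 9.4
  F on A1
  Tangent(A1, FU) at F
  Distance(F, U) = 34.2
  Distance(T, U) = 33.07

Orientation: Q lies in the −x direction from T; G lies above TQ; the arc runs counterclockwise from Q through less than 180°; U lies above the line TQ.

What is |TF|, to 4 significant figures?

30.04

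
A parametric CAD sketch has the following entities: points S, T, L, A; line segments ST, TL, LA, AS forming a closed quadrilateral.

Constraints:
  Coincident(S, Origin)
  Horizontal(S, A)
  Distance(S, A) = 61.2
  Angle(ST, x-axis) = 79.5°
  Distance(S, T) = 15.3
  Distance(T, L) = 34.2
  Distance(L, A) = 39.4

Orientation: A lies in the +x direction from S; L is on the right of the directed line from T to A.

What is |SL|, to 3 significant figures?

26.6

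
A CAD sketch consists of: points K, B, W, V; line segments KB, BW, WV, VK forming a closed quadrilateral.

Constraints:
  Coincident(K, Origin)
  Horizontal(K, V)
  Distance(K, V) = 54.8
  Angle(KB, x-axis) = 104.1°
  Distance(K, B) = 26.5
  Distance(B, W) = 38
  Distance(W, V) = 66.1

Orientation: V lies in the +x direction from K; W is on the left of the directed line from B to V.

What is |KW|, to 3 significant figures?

57.7

K is at the origin; K and V share the same y with |KV| = 54.8 and V in +x, so V = (54.8, 0). KB runs at 104.1° with |KB| = 26.5, so B = (-6.46, 25.7). W is determined by |BW| = 38.0 and |WV| = 66.1 together: it lies at the intersection of circle(B, 38.0) and circle(V, 66.1). With |BV| = 66.4, the foot of the radical line on BV is 11.2 from B and the perpendicular offset is √(38.0² − 11.2²) = 36.3. Taking the left-of-BV solution: W = (17.9, 54.9).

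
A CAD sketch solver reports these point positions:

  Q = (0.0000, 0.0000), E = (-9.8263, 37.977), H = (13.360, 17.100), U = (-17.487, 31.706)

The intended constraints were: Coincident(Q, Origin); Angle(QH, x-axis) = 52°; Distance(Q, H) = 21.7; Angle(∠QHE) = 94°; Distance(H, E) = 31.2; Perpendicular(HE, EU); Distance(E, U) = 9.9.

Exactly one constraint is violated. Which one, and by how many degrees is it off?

Perpendicular(HE, EU) — off by 8.70°.

Q = (0.00, 0.00) ✓; QH at 52.00° ✓; |QH| = 21.70 ✓; ∠QHE = 94.00° ✓; |HE| = 31.20 ✓; ∠(HE, EU) = 81.30° ✗; |EU| = 9.900 ✓.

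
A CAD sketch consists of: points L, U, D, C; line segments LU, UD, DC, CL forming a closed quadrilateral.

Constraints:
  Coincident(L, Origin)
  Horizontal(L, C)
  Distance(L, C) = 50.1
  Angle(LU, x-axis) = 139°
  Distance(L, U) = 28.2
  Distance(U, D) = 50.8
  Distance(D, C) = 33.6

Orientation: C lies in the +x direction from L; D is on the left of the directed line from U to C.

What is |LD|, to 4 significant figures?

38.98

Checks: |LC| = 50.10 ✓; |LU| = 28.20 ✓; |UD| = 50.80 ✓; |DC| = 33.60 ✓.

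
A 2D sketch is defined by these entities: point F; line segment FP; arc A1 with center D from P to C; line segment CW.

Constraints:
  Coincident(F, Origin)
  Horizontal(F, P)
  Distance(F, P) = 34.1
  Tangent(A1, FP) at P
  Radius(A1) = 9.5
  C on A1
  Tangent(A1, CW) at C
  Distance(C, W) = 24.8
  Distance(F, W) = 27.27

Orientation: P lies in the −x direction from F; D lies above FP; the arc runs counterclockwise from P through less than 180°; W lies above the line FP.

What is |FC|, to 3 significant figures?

26.6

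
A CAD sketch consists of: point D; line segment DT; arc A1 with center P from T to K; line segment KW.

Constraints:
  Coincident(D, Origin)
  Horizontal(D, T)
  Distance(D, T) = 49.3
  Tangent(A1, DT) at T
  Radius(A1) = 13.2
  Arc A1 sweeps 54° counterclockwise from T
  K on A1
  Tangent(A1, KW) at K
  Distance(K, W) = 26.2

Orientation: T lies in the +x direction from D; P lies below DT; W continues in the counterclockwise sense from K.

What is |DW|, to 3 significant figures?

35.3

D is at the origin; D and T share the same y with |DT| = 49.3 and T on the +x side, so T = (49.3, 0.00). Tangency of A1 to DT means the radius PT is perpendicular to DT, so P = T + (0, -13.2) = (49.3, -13.2). On A1, T sits at bearing 90° from P; a 54° counterclockwise sweep puts K at bearing 144°, so K = P + 13.2·(cos 144°, sin 144°) = (38.6, -5.44). The tangent condition forces PK to be normal to KW, so KW runs along (−sin 144°, cos 144°); with |KW| = 26.2, W = (23.2, -26.6). Then |DW| = |W − D| = 35.3.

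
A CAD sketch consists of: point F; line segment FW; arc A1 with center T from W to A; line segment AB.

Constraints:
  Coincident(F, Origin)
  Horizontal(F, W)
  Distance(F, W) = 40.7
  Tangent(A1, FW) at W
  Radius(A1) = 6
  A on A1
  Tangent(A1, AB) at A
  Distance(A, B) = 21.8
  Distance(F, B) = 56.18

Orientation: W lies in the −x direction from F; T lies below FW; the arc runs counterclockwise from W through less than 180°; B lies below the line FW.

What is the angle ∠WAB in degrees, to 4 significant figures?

138.5°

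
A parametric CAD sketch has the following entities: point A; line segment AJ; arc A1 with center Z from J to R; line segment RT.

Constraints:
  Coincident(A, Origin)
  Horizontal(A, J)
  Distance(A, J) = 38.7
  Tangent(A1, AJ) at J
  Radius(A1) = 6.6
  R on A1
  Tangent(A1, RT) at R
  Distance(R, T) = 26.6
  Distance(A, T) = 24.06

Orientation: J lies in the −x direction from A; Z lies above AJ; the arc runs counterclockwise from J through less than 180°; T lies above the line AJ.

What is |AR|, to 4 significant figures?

34.37

Checks: ∠(ZJ, JA) = 90.00° ✓; |ZJ| = 6.600 ✓; |ZR| = 6.600 ✓; ∠(ZR, RT) = 90.00° ✓; |RT| = 26.60 ✓; |AT| = 24.06 ✓.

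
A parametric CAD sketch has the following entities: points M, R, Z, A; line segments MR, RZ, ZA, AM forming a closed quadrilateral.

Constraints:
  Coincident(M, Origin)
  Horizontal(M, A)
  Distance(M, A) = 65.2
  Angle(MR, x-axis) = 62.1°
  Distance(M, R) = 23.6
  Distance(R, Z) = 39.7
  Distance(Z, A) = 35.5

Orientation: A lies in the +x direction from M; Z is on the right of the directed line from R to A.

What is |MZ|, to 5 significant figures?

34.550

M is at the origin; M and A share the same y with |MA| = 65.2 and A in +x, so A = (65.2, 0). MR runs at 62.1° with |MR| = 23.6, so R = (11.043, 20.857). Z is determined by |RZ| = 39.7 and |ZA| = 35.5 together: it lies at the intersection of circle(R, 39.7) and circle(A, 35.5). With |RA| = 58.034, the foot of the radical line on RA is 31.738 from R and the perpendicular offset is √(39.7² − 31.738²) = 23.849. Taking the right-of-RA solution: Z = (32.090, -12.805).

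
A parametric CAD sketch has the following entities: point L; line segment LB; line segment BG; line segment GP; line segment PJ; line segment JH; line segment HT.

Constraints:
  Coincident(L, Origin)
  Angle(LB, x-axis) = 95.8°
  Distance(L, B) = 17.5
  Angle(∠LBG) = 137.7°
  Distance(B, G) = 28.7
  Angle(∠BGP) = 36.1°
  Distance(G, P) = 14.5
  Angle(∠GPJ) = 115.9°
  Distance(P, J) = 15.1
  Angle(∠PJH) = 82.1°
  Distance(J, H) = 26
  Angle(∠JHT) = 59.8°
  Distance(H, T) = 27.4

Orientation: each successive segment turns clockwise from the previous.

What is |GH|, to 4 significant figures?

21.92

L is at the origin; LB runs at 95.8° with length 17.5, so B = (-1.768, 17.41). ∠LBG = 137.7° gives BG at 53.50° from the x-axis; with |BG| = 28.7, G = (15.30, 40.48). ∠BGP = 36.1° gives GP at -90.40° from the x-axis; with |GP| = 14.5, P = (15.20, 25.98). ∠GPJ = 115.9° gives PJ at -154.5° from the x-axis; with |PJ| = 15.1, J = (1.573, 19.48). ∠PJH = 82.1° gives JH at 107.6° from the x-axis; with |JH| = 26.0, H = (-6.289, 44.26). Then |GH| = |H − G| = 21.92.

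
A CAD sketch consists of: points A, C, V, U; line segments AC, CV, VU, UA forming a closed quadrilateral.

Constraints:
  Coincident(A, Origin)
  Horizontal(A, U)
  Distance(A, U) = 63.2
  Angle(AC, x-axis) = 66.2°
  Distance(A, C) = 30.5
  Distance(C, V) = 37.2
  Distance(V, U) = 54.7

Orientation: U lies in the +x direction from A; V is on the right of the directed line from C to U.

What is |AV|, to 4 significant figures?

13.04

Checks: |CV| = 37.20 ✓; |VU| = 54.70 ✓.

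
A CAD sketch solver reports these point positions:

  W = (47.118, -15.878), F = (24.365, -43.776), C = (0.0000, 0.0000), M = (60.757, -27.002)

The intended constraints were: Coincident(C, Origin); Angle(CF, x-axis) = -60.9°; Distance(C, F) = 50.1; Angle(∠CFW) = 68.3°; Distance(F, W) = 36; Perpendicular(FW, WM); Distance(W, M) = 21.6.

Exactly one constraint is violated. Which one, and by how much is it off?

Distance(W, M) = 21.6 — off by 4.00.

C = (0.00, 0.00) ✓; CF at -60.90° ✓; |CF| = 50.10 ✓; ∠CFW = 68.30° ✓; |FW| = 36.00 ✓; ∠(FW, WM) = 90.00° ✓; |WM| = 17.60 ✗.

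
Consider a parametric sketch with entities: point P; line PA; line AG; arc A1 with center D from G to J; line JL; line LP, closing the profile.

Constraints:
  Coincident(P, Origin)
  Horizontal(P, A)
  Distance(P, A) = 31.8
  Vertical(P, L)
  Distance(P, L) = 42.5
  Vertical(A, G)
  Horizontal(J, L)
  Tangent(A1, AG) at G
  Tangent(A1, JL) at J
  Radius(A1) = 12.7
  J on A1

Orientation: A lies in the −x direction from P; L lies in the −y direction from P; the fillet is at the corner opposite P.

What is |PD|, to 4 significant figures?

35.40

PL is vertical with |PL| = 42.5 and L on the −y side, so L = (0.000, -42.50). The virtual corner opposite P is at (-31.80, -42.50). The tangent condition forces DG to be normal to AG and the tangent condition forces DJ to be normal to JL, with radius 12.7, so the center D sits 12.7 in from both sides at D = (-19.10, -29.80). Then |PD| = |D − P| = 35.40.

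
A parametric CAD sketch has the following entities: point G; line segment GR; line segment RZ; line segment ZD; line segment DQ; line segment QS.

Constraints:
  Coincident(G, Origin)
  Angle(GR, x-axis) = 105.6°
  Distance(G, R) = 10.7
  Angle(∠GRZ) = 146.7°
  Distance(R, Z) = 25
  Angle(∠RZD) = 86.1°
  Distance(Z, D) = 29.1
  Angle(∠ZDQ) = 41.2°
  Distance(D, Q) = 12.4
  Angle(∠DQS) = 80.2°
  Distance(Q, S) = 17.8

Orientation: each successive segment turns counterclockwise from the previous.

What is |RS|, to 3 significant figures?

33.2

G is at the origin; GR runs at 105.6° with length 10.7, so R = (-2.88, 10.3). ∠GRZ = 146.7° gives RZ at 139° from the x-axis; with |RZ| = 25.0, Z = (-21.7, 26.7). ∠RZD = 86.1° gives ZD at -127° from the x-axis; with |ZD| = 29.1, D = (-39.3, 3.56). ∠ZDQ = 41.2° gives DQ at 11.6° from the x-axis; with |DQ| = 12.4, Q = (-27.2, 6.05). ∠DQS = 80.2° gives QS at 111° from the x-axis; with |QS| = 17.8, S = (-33.7, 22.6). Then |RS| = |S − R| = 33.2.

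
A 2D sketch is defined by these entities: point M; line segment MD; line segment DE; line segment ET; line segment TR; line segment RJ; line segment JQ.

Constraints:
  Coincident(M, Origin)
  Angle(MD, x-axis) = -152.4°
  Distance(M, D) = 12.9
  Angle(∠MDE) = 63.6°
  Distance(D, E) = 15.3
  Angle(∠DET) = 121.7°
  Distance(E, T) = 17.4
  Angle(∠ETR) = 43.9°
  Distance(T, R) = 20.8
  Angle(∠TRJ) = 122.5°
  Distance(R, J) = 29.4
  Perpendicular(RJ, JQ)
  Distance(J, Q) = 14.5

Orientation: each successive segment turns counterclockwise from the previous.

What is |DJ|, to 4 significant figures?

18.94

∠ETR = 43.9° gives TR at 158.4° from the x-axis; with |TR| = 20.8, R = (-2.295, -0.7101). ∠TRJ = 122.5° gives RJ at -144.1° from the x-axis; with |RJ| = 29.4, J = (-26.11, -17.95). Then |DJ| = |J − D| = 18.94.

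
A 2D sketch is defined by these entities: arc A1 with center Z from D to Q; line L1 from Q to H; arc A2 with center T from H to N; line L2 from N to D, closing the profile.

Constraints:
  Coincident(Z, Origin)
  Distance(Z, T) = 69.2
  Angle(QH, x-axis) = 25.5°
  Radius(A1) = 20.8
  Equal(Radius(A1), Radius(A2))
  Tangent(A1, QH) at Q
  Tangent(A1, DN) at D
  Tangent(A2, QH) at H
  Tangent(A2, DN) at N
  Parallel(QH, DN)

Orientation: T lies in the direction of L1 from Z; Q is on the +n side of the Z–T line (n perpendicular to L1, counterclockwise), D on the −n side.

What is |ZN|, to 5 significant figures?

72.258

Tangency of A1 to both parallel lines with radius 20.8 puts Q and D at Z ± 20.8·n: Q = (-8.9546, 18.774), D = (8.9546, -18.774). Equal radii place H and N the same way about T: H = T + 20.8·n = (53.504, 48.565), N = T − 20.8·n = (71.414, 11.018). Then |ZN| = |N − Z| = 72.258.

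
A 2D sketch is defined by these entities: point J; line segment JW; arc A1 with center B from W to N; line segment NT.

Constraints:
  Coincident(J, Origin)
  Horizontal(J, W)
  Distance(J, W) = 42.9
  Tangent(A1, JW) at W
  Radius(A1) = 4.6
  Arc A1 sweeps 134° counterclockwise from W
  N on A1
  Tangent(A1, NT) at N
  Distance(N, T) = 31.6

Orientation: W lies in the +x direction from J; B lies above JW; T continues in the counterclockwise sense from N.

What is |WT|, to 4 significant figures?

35.77

On A1, W sits at bearing -90° from B; a 134° counterclockwise sweep puts N at bearing 44°, so N = B + 4.6·(cos 44°, sin 44°) = (46.21, 7.795). Tangency of A1 to NT means the radius BN is perpendicular to NT, so NT runs along (−sin 44°, cos 44°); with |NT| = 31.6, T = (24.26, 30.53). Then |WT| = |T − W| = 35.77.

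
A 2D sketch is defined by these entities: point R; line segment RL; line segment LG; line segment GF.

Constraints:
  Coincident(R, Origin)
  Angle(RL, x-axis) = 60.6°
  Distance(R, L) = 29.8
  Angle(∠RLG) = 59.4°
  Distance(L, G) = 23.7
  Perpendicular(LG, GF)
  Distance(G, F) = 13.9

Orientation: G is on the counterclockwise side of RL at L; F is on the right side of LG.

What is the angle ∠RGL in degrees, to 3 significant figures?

71.6°

R is at the origin; RL runs at 60.6° with length 29.8, so L = 29.8·(cos 60.6°, sin 60.6°) = (14.6, 26.0). ∠RLG = 59.4°, so LG runs at 60.6° + (180° − 59.4°) = 181° from the x-axis; with |LG| = 23.7, G = L + 23.7·(cos 181°, sin 181°) = (-9.07, 25.5). Then cos ∠RGL = GR·GL / (|GR||GL|), giving 71.6°.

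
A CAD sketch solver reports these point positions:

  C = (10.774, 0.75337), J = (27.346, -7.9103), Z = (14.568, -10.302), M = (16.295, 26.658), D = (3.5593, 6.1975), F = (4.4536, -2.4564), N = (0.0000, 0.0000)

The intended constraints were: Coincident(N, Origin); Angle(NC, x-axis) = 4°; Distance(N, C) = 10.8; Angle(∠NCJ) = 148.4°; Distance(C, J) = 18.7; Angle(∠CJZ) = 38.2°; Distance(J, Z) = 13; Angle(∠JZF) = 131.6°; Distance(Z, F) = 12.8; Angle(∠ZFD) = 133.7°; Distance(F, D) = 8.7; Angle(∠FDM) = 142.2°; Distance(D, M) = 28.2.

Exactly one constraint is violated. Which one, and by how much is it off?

Distance(D, M) = 28.2 — off by 4.10.

N = (0.00, 0.00) ✓; NC at 4.000° ✓; |NC| = 10.80 ✓; ∠NCJ = 148.4° ✓; |CJ| = 18.70 ✓; ∠CJZ = 38.20° ✓; |JZ| = 13.00 ✓; ∠JZF = 131.6° ✓; |ZF| = 12.80 ✓; ∠ZFD = 133.7° ✓; |FD| = 8.700 ✓; ∠FDM = 142.2° ✓; |DM| = 24.10 ✗.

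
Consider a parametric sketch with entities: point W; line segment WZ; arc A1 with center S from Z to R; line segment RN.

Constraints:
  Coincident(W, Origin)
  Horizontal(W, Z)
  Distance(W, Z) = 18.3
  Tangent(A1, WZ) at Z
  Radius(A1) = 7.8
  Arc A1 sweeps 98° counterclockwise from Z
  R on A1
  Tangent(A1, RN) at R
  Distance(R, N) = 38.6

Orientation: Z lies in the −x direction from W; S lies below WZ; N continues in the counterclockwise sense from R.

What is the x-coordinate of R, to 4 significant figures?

-26.02

W is at the origin; WZ is horizontal with |WZ| = 18.3 and Z on the −x side, so Z = (-18.30, 0.000). Tangency of A1 to WZ means the radius SZ is perpendicular to WZ, so S = Z + (0, -7.8) = (-18.30, -7.800). On A1, Z sits at bearing 90° from S; a 98° counterclockwise sweep puts R at bearing 188°, so R = S + 7.8·(cos 188°, sin 188°) = (-26.02, -8.886). So R.x = -26.02.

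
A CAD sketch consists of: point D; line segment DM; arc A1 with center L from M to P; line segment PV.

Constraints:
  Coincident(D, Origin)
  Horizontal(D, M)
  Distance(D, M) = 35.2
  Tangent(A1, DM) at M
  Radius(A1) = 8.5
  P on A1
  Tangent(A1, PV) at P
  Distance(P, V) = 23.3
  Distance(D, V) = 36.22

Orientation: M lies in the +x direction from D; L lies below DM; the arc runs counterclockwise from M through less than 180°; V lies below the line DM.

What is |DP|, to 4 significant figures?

27.71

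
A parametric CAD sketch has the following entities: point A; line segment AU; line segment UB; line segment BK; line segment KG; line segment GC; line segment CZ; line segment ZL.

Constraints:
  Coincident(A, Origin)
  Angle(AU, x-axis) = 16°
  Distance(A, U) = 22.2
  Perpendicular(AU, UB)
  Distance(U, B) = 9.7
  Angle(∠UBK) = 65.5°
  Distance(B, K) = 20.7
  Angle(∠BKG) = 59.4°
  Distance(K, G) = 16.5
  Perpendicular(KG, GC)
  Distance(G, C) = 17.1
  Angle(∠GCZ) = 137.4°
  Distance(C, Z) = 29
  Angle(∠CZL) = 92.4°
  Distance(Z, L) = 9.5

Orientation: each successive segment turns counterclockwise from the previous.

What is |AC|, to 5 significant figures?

27.282

A is at the origin; AU runs at 16.0° with length 22.2, so U = (21.340, 6.1191). AU ⟂ UB, so UB runs at 106.00°; with |UB| = 9.7, B = (18.666, 15.443). ∠UBK = 65.5° gives BK at -139.50° from the x-axis; with |BK| = 20.7, K = (2.9259, 1.9998). ∠BKG = 59.4° gives KG at -18.900° from the x-axis; with |KG| = 16.5, G = (18.536, -3.3448). The perpendicularity gives GC at right angles to KG, so GC runs at 71.100°; with |GC| = 17.1, C = (24.075, 12.833). Then |AC| = |C − A| = 27.282.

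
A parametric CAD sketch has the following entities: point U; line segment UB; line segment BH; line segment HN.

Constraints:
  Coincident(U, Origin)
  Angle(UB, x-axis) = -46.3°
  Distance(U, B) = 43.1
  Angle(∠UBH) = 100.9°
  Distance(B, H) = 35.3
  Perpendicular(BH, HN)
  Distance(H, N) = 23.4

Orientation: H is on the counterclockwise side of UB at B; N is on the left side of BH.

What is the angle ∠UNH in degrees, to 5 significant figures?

113.53°

U is at the origin; UB runs at -46.3° with length 43.1, so B = 43.1·(cos -46.3°, sin -46.3°) = (29.777, -31.160). ∠UBH = 100.9°, so BH runs at -46.3° + (180° − 100.9°) = 32.800° from the x-axis; with |BH| = 35.3, H = B + 35.3·(cos 32.800°, sin 32.800°) = (59.449, -12.038). The perpendicularity gives HN at right angles to BH; with |HN| = 23.4 on the left of BH, N = H + 23.4·(-0.54171, 0.84057) = (46.773, 7.6317). Then cos ∠UNH = NU·NH / (|NU||NH|), giving 113.53°.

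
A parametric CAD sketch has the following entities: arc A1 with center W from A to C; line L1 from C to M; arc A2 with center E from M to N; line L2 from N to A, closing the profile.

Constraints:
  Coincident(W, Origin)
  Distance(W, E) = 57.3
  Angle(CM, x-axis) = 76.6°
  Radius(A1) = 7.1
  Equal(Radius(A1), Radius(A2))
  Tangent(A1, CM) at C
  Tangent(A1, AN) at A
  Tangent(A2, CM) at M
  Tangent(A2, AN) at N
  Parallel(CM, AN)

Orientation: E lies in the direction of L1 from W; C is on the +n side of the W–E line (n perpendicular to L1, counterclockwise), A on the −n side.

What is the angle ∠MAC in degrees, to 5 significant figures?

76.081°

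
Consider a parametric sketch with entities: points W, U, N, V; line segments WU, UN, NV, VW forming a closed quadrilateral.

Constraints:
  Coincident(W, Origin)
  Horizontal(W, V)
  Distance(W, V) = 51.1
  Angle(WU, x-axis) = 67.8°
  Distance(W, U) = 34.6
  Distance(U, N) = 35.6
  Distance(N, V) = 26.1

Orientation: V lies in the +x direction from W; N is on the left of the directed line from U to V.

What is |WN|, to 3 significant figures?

54.7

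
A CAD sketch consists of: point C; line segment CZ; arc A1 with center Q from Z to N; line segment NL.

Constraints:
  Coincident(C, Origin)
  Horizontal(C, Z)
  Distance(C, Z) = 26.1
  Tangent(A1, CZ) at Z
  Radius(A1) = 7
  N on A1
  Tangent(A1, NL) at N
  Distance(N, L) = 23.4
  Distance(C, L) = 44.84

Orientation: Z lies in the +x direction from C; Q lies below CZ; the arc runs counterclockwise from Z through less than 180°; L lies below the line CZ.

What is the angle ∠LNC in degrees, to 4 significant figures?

150.9°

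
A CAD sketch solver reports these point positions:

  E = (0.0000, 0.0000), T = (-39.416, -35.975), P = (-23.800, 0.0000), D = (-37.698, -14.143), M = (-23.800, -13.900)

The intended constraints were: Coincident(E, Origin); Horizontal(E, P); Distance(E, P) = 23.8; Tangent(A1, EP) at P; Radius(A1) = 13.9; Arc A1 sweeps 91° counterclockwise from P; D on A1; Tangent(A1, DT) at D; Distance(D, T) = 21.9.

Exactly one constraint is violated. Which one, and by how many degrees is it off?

Tangent(A1, DT) at D — off by 5.50°.

E = (0.00, 0.00) ✓; E.y = 0.00, P.y = 0.00 ✓; |EP| = 23.80 ✓; ∠(MP, PE) = 90.00° ✓; |MP| = 13.90 ✓; bearing(M→D) − bearing(M→P) = 91.00° ✓; |MD| = 13.90 ✓; ∠(MD, DT) = 95.50° ✗; |DT| = 21.90 ✓.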